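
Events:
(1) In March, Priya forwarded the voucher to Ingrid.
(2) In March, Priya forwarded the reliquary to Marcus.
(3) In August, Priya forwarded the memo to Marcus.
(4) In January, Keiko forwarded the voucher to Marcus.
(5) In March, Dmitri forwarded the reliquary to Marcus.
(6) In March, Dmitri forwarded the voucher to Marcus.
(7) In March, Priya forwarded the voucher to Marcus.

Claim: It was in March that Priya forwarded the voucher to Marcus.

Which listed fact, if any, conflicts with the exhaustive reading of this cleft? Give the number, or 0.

Focus of the cleft: "in March" (the setting). Presupposed background: same agent, thing, recipient (Priya / the voucher / Marcus).
Exhaustivity: in March is the only setting satisfying that background.
No listed fact matches the background with a different setting. Exhaustivity holds.

0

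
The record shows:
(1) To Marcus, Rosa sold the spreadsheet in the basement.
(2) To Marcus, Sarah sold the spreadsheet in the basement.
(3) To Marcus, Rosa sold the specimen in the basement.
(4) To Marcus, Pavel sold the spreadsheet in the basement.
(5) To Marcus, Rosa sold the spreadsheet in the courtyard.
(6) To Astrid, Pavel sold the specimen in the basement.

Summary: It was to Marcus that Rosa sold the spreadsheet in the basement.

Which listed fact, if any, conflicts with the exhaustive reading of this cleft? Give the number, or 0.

Focus of the cleft: "Marcus" (the recipient). Presupposed background: same agent, thing, setting (Rosa / the spreadsheet / in the basement).
Exhaustivity: Marcus is the only recipient satisfying that background.
No listed fact matches the background with a different recipient. Exhaustivity holds.

0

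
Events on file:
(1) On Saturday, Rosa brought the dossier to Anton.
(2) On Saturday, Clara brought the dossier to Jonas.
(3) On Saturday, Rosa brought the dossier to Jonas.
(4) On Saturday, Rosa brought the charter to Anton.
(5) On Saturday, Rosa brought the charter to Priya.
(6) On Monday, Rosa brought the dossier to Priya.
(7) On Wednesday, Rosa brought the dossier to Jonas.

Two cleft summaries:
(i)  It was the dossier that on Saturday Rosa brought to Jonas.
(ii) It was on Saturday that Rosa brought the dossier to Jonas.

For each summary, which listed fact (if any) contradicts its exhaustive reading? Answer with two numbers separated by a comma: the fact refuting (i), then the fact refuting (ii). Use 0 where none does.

0, 7

Summary (i) focuses "the dossier" (the thing); background same agent, recipient, setting (Rosa / Jonas / on Saturday). No fact matches that background with a different thing, so 0.
Summary (ii) focuses "on Saturday" (the setting); background same agent, thing, recipient (Rosa / the dossier / Jonas). Fact (7) matches that background with setting = on Wednesday — refutes (ii).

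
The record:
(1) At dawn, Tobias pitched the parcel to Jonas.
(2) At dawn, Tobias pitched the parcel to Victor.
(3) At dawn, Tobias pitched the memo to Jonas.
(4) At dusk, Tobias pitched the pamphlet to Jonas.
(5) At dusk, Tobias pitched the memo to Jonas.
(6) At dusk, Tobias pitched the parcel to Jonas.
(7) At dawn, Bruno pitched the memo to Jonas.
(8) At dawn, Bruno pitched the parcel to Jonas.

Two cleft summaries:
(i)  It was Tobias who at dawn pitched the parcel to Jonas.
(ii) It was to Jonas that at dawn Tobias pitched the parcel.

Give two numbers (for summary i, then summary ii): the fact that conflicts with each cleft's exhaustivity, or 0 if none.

8, 2

Summary (i) focuses "Tobias" (the agent); background thing = the parcel, recipient = Jonas, setting = at dawn. Fact (8) matches that background with agent = Bruno — refutes (i).
Summary (ii) focuses "Jonas" (the recipient); background agent = Tobias, thing = the parcel, setting = at dawn. Fact (2) matches that background with recipient = Victor — refutes (ii).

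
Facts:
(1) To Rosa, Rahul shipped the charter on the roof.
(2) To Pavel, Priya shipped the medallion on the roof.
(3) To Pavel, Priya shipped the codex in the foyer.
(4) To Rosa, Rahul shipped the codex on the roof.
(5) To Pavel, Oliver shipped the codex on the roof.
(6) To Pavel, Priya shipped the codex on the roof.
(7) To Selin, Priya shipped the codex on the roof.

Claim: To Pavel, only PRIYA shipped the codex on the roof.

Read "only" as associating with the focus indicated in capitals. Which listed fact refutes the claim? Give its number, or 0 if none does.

Focus (in capitals) is "Priya" — the agent. "Only" excludes alternative agents while holding fixed thing = the codex, recipient = Pavel, setting = on the roof.
Fact (5) matches on thing = the codex, recipient = Pavel, setting = on the roof, but has agent = Oliver instead. That refutes the claim.

5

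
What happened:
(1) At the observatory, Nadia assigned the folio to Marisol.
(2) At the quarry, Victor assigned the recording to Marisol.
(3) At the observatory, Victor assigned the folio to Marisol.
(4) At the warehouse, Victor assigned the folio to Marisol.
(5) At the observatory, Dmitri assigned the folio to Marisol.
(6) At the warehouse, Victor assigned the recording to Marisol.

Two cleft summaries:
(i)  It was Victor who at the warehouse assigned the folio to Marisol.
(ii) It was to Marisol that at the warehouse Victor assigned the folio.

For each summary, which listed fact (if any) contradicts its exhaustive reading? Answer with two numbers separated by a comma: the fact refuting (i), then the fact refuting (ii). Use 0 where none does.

0, 0

Summary (i) focuses "Victor" (the agent); background thing = the folio, recipient = Marisol, setting = at the warehouse. No fact matches that background with a different agent, so 0.
Summary (ii) focuses "Marisol" (the recipient); background agent = Victor, thing = the folio, setting = at the warehouse. No fact matches that background with a different recipient, so 0.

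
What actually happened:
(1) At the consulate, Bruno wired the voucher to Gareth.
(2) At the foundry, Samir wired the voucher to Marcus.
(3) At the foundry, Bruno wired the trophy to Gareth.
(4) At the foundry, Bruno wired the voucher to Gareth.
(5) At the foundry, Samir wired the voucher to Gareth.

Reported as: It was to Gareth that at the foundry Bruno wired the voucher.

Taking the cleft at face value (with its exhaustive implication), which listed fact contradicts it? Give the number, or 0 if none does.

The cleft puts "Gareth" in focus and presupposes the open proposition with agent = Bruno, thing = the voucher, setting = at the foundry.
The exhaustive reading says no other recipient fits that background.
No listed fact matches the background with a different recipient. Exhaustivity holds.

0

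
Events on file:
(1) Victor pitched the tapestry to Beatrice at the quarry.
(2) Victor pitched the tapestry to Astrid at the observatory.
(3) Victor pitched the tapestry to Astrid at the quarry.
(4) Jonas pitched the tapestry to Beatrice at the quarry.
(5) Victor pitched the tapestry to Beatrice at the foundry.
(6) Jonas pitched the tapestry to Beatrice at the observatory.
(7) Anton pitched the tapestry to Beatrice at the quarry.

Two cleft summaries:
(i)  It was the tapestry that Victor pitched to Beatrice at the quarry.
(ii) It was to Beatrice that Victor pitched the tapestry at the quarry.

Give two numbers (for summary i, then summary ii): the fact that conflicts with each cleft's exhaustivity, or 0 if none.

(i): focus "the tapestry". No fact shares Victor as agent and Beatrice as recipient and at the quarry as setting with a different thing. 0.
(ii): focus "Beatrice". Looking for Victor as agent and the tapestry as thing and at the quarry as setting with some other recipient — fact (3) has Astrid there. Refuted.

0, 3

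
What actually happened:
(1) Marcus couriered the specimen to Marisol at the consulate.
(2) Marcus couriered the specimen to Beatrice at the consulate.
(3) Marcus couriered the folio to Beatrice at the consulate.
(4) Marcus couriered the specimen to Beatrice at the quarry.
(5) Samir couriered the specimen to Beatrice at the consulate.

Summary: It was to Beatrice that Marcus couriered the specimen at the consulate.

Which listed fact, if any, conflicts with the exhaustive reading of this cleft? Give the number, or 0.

The cleft puts "Beatrice" in focus and presupposes the open proposition with same agent, thing, setting (Marcus / the specimen / at the consulate).
Exhaustivity: Beatrice is the only recipient satisfying that background.
Fact (1) shares the background but with recipient = Marisol; exhaustivity is violated.

1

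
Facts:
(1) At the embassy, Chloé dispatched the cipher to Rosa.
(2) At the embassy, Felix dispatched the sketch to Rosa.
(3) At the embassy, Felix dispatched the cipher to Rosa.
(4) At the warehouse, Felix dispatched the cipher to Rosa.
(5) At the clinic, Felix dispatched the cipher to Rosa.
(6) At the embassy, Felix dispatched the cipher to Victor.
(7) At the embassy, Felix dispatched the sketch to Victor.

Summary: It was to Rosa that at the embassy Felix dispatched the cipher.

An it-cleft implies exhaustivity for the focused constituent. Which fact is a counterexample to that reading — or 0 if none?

The cleft puts "Rosa" in focus and presupposes the open proposition with agent = Felix, thing = the cipher, setting = at the embassy.
Exhaustivity: Rosa is the only recipient satisfying that background.
Fact (6) shares the background but with recipient = Victor; exhaustivity is violated.

6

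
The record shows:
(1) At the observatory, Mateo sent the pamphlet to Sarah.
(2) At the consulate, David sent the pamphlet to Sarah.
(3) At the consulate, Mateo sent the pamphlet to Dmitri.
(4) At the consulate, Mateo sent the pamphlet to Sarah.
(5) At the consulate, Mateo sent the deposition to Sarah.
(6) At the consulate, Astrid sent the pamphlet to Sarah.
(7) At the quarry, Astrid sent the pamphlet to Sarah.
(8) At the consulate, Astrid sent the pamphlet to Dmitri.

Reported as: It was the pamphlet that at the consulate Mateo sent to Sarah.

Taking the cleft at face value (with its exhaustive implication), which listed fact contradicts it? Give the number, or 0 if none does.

The cleft puts "the pamphlet" in focus and presupposes the open proposition with Mateo as agent and Sarah as recipient and at the consulate as setting.
The exhaustive reading says no other thing fits that background.
Fact (5) shares the background but with thing = the deposition; exhaustivity is violated.

5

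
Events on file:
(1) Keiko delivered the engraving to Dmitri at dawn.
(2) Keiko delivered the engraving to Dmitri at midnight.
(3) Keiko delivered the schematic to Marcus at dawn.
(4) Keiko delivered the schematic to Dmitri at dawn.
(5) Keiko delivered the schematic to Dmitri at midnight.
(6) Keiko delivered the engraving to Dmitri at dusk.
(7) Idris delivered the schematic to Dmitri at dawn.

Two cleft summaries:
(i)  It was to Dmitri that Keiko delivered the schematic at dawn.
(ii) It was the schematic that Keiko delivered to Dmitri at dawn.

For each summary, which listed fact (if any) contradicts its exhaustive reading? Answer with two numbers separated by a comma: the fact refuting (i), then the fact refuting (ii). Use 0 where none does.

(i): focus "Dmitri". Looking for Keiko as agent and the schematic as thing and at dawn as setting with some other recipient — fact (3) has Marcus there. Refuted.
(ii): focus "the schematic". Looking for Keiko as agent and Dmitri as recipient and at dawn as setting with some other thing — fact (1) has the engraving there. Refuted.

3, 1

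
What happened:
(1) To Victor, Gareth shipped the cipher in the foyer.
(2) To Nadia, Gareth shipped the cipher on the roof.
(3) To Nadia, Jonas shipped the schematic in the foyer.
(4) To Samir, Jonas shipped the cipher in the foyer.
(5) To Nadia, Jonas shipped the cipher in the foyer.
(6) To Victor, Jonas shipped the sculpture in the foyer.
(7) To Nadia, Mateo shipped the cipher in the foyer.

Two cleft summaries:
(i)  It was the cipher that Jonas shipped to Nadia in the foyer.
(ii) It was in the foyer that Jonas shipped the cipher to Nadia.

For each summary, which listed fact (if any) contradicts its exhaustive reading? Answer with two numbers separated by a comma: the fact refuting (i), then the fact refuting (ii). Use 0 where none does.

3, 0

Summary (i) focuses "the cipher" (the thing); background Jonas as agent and Nadia as recipient and in the foyer as setting. Fact (3) matches that background with thing = the schematic — refutes (i).
Summary (ii) focuses "in the foyer" (the setting); background Jonas as agent and the cipher as thing and Nadia as recipient. No fact matches that background with a different setting, so 0.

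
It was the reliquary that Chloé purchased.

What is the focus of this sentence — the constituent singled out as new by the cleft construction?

the reliquary

In an it-cleft "It was X that/who ...", the clefted constituent X is the focus; the that/who-clause expresses the presupposed open proposition.
Here the focus is "the reliquary". The backgrounded (presupposed) material includes "Chloé".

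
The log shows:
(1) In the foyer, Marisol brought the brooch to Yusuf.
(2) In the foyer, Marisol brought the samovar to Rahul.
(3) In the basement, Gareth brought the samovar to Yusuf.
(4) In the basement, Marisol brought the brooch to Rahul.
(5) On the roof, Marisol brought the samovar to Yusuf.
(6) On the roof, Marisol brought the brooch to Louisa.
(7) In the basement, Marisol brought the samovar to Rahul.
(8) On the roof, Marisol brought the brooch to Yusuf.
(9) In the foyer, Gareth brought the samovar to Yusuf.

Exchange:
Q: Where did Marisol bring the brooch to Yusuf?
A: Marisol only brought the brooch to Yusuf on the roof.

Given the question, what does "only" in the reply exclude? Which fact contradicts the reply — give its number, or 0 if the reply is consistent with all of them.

1

The question "Where did ...?" targets the setting, so in the reply the focus falls on "on the roof".
"Only" then excludes alternative settings while the background — same agent, thing, recipient (Marisol / the brooch / Yusuf) — is held fixed.
Fact (1) shares the background with a different setting (in the foyer) — counterexample.
(Fact (6) would refute a reading with focus on the recipient — but that is not what the question asks.)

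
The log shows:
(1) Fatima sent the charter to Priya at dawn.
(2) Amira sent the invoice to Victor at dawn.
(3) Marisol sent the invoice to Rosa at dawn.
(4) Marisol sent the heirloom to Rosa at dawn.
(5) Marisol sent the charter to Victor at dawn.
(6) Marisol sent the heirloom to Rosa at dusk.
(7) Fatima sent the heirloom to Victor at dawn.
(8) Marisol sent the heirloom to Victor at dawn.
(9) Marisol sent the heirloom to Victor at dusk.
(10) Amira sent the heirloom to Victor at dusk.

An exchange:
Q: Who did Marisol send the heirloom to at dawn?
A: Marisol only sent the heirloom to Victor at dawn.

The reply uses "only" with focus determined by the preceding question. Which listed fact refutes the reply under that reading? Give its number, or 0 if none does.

4

Answering "Who did ... to ...?" puts focus on the recipient — here, "Victor".
So "only" ranges over recipients; the rest (Marisol as agent and the heirloom as thing and at dawn as setting) is presupposed.
Fact (4) keeps Marisol as agent and the heirloom as thing and at dawn as setting but has recipient = Rosa; that refutes the reply.
(Fact (9) would refute a reading with focus on the setting — but that is not what the question asks.)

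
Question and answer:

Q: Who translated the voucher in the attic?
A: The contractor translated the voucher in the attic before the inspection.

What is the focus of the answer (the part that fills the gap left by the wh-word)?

the contractor

The wh-word "who" asks about the subject (agent).
In the answer, "the voucher" and "in the attic" are given — repeated from the question.
"before the inspection" is also new, but it specifies the time, which is not what the question asks about — so it is not the focus.
The constituent filling the subject (agent) gap is "the contractor"; that is the focus.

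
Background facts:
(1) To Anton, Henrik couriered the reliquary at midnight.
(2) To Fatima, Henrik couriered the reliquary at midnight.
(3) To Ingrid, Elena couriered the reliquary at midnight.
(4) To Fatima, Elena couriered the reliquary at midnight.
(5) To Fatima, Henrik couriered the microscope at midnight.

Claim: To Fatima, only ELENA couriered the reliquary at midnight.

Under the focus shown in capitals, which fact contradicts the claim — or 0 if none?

2

The capitals mark "Elena" as focus. So "only" rules out other agents, with the rest (same thing, recipient, setting (the reliquary / Fatima / at midnight)) as background.
Fact (2) shares the background but differs in agent (Henrik) — a counterexample.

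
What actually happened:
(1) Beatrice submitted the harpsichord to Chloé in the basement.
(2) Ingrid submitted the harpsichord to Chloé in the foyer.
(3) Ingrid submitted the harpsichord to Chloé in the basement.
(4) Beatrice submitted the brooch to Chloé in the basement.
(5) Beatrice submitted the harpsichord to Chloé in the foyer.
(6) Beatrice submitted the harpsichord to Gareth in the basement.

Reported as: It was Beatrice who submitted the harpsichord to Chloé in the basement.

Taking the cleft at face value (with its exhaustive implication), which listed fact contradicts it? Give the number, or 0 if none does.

The cleft puts "Beatrice" in focus and presupposes the open proposition with thing = the harpsichord, recipient = Chloé, setting = in the basement.
Exhaustivity: Beatrice is the only agent satisfying that background.
But fact (3) also has thing = the harpsichord, recipient = Chloé, setting = in the basement, with agent = Ingrid — so the exhaustive reading fails.

3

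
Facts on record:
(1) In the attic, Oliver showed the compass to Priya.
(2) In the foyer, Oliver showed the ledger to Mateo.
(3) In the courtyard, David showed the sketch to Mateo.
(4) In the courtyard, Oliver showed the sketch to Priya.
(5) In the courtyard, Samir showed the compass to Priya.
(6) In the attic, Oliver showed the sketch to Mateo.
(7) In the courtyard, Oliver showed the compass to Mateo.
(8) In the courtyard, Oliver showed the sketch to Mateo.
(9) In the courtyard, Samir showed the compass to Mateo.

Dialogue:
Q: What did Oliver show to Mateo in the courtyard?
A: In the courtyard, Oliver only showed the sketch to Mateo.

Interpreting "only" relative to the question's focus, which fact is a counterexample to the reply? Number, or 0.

7

The question "What did ...?" targets the thing, so in the reply the focus falls on "the sketch".
"Only" then excludes alternative things while the background — agent = Oliver, recipient = Mateo, setting = in the courtyard — is held fixed.
Fact (7) shares the background with a different thing (the compass) — counterexample.
(Fact (6) would refute a reading with focus on the setting — but that is not what the question asks.)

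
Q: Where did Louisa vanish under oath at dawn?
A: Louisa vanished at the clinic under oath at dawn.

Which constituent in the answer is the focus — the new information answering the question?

The wh-word "where" asks about the location.
In the answer, "Louisa", "under oath" and "at dawn" are given — repeated from the question.
The constituent filling the location gap is "at the clinic"; that is the focus and would carry nuclear stress.

at the clinic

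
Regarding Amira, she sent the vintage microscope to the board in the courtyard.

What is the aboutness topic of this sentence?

Amira

The construction explicitly marks "Amira" as what the sentence is about — the topic.
The remainder of the clause is the comment (what is said about the topic).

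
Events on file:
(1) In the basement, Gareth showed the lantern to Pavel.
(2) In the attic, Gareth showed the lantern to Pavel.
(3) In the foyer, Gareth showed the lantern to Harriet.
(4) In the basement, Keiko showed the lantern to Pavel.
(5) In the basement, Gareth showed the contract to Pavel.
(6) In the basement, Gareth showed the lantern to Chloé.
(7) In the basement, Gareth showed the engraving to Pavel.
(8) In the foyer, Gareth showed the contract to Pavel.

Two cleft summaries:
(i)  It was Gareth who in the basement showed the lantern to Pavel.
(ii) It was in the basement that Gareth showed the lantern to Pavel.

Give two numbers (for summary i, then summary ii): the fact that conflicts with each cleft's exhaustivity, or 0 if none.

4, 2

Summary (i) focuses "Gareth" (the agent); background the lantern as thing and Pavel as recipient and in the basement as setting. Fact (4) matches that background with agent = Keiko — refutes (i).
Summary (ii) focuses "in the basement" (the setting); background Gareth as agent and the lantern as thing and Pavel as recipient. Fact (2) matches that background with setting = in the attic — refutes (ii).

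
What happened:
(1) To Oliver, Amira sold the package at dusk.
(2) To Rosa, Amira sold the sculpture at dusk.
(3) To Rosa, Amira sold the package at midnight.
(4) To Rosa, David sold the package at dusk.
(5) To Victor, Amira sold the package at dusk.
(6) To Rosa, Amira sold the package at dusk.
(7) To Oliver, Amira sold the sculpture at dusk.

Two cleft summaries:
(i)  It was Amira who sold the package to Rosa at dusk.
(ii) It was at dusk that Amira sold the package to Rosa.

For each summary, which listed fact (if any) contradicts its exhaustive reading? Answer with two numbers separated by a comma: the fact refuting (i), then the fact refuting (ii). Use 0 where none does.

(i): focus "Amira". Looking for thing = the package, recipient = Rosa, setting = at dusk with some other agent — fact (4) has David there. Refuted.
(ii): focus "at dusk". Looking for agent = Amira, thing = the package, recipient = Rosa with some other setting — fact (3) has at midnight there. Refuted.

4, 3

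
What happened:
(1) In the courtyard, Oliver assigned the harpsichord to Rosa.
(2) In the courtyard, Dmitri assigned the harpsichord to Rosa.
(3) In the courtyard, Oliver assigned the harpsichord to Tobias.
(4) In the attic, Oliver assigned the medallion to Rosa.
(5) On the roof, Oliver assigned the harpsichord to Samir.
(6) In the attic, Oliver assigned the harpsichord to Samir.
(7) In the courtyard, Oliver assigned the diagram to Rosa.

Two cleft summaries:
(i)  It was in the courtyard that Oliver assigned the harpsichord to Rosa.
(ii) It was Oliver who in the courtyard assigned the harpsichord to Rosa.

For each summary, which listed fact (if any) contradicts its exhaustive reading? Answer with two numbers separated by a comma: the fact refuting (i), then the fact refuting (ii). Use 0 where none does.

(i): focus "in the courtyard". No fact shares agent = Oliver, thing = the harpsichord, recipient = Rosa with a different setting. 0.
(ii): focus "Oliver". Looking for thing = the harpsichord, recipient = Rosa, setting = in the courtyard with some other agent — fact (2) has Dmitri there. Refuted.

0, 2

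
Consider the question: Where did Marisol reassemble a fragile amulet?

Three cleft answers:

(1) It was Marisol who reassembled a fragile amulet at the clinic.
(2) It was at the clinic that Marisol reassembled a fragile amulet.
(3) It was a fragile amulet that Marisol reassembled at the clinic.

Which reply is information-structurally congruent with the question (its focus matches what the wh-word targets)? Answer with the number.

The question word "where" targets the location.
Option (1) clefts "Marisol" — the subject (agent), not what was asked.
Option (2) clefts "at the clinic" — that matches what the question asks about.
Option (3) clefts "a fragile amulet" — the direct object, not what was asked.
So the congruent reply is (2).

2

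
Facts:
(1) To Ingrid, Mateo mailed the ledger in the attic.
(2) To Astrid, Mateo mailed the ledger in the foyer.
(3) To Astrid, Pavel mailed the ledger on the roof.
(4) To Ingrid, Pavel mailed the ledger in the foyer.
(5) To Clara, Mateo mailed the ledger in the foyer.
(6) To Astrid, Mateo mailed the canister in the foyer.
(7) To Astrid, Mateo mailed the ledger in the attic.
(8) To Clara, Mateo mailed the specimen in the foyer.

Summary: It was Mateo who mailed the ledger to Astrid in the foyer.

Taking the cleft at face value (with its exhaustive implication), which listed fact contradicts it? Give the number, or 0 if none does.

The cleft puts "Mateo" in focus and presupposes the open proposition with same thing, recipient, setting (the ledger / Astrid / in the foyer).
The exhaustive reading says no other agent fits that background.
Every other fact differs from the presupposition on some backgrounded slot, so none challenges the exhaustivity.

0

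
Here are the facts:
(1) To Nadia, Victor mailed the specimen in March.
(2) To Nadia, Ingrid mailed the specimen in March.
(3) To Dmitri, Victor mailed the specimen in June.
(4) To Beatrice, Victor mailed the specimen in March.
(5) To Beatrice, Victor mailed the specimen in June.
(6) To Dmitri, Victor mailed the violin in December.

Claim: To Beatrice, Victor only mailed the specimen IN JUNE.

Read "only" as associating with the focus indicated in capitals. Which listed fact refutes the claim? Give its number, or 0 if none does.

4

The capitals mark "in June" as focus. So "only" rules out other settings, with the rest (Victor as agent and the specimen as thing and Beatrice as recipient) as background.
Fact (4) matches on Victor as agent and the specimen as thing and Beatrice as recipient, but has setting = in March instead. That refutes the claim.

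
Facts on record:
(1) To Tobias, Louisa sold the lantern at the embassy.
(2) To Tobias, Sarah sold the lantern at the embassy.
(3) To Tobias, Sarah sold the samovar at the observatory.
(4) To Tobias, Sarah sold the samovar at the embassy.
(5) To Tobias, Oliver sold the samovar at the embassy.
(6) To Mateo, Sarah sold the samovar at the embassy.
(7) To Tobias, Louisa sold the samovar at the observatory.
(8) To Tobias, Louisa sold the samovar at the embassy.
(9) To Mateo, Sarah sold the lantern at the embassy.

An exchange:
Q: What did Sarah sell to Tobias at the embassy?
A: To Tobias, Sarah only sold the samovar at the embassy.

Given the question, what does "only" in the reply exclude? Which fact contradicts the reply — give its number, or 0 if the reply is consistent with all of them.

2

The question "What did ...?" targets the thing, so in the reply the focus falls on "the samovar".
So "only" ranges over things; the rest (agent = Sarah, recipient = Tobias, setting = at the embassy) is presupposed.
Fact (2) shares the background with a different thing (the lantern) — counterexample.
(Fact (3) would refute a reading with focus on the setting — but that is not what the question asks.)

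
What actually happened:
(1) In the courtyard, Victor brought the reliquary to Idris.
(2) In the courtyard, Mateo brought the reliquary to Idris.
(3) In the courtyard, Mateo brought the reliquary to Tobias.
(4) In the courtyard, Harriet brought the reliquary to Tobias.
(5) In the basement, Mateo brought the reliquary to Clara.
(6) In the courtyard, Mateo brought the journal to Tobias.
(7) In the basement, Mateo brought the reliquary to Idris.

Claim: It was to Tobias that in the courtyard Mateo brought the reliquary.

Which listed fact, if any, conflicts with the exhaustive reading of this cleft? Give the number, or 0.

Focus of the cleft: "Tobias" (the recipient). Presupposed background: agent = Mateo, thing = the reliquary, setting = in the courtyard.
The exhaustive reading says no other recipient fits that background.
But fact (2) also has agent = Mateo, thing = the reliquary, setting = in the courtyard, with recipient = Idris — so the exhaustive reading fails.

2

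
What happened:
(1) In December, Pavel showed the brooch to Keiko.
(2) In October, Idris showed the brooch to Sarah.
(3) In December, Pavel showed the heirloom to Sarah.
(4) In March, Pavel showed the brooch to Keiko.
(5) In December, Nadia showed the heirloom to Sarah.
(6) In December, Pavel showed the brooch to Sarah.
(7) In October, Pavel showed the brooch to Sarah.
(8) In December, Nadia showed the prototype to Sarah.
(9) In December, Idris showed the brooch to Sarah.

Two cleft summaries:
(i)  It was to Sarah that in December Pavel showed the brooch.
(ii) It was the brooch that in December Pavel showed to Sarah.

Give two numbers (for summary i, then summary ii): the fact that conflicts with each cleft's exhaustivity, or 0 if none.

1, 3

(i): focus "Sarah". Looking for Pavel as agent and the brooch as thing and in December as setting with some other recipient — fact (1) has Keiko there. Refuted.
(ii): focus "the brooch". Looking for Pavel as agent and Sarah as recipient and in December as setting with some other thing — fact (3) has the heirloom there. Refuted.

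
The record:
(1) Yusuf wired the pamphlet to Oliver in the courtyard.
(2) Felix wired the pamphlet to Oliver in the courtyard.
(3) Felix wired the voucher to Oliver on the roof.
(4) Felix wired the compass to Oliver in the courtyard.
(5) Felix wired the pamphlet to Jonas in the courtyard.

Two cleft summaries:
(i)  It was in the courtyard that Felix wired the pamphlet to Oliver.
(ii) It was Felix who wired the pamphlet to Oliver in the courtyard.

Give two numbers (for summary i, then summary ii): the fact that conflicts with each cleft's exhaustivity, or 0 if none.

0, 1

Summary (i) focuses "in the courtyard" (the setting); background Felix as agent and the pamphlet as thing and Oliver as recipient. No fact matches that background with a different setting, so 0.
Summary (ii) focuses "Felix" (the agent); background the pamphlet as thing and Oliver as recipient and in the courtyard as setting. Fact (1) matches that background with agent = Yusuf — refutes (ii).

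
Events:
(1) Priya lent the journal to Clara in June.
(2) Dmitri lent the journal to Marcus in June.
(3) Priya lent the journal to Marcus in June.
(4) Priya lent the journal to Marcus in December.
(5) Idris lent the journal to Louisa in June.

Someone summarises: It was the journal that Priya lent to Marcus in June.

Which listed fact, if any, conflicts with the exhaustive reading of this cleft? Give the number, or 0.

Focus of the cleft: "the journal" (the thing). Presupposed background: same agent, recipient, setting (Priya / Marcus / in June).
Exhaustivity: the journal is the only thing satisfying that background.
No listed fact matches the background with a different thing. Exhaustivity holds.

0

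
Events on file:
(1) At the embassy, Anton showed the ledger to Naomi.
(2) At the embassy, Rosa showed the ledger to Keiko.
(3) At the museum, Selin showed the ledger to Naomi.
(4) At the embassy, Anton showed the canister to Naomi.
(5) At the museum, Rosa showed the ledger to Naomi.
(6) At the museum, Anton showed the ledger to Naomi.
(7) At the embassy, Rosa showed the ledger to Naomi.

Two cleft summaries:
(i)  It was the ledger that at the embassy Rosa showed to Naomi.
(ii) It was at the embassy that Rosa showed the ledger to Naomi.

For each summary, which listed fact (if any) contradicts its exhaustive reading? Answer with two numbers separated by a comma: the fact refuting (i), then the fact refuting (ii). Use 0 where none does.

Summary (i) focuses "the ledger" (the thing); background agent = Rosa, recipient = Naomi, setting = at the embassy. No fact matches that background with a different thing, so 0.
Summary (ii) focuses "at the embassy" (the setting); background agent = Rosa, thing = the ledger, recipient = Naomi. Fact (5) matches that background with setting = at the museum — refutes (ii).

0, 5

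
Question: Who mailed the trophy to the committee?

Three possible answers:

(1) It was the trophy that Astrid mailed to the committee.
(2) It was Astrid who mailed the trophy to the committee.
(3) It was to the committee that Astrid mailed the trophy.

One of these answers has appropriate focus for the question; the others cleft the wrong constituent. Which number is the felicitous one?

The question word "who" targets the subject (agent).
Option (1) clefts "the trophy" — the direct object, not what was asked.
Option (2) clefts "Astrid" — that matches what the question asks about.
Option (3) clefts "to the committee" — the recipient, not what was asked.
So the congruent reply is (2).

2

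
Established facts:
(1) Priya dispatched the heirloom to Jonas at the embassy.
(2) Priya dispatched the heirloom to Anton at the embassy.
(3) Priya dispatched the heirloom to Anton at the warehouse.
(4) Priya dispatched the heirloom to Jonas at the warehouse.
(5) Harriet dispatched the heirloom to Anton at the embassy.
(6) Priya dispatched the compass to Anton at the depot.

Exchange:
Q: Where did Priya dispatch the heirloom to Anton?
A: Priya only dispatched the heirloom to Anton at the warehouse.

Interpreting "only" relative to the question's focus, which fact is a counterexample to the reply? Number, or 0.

2

Answering "Where did ...?" puts focus on the setting — here, "at the warehouse".
So "only" ranges over settings; the rest (Priya as agent and the heirloom as thing and Anton as recipient) is presupposed.
Fact (2) keeps Priya as agent and the heirloom as thing and Anton as recipient but has setting = at the embassy; that refutes the reply.
(Fact (4) would refute a reading with focus on the recipient — but that is not what the question asks.)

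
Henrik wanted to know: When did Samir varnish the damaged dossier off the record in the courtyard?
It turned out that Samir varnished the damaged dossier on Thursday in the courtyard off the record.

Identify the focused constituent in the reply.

The wh-word "when" asks about the time.
In the answer, "Samir", "the damaged dossier", "off the record" and "in the courtyard" are given — repeated from the question.
The constituent filling the time gap is "on Thursday"; that is the focus and would carry nuclear stress.

on Thursday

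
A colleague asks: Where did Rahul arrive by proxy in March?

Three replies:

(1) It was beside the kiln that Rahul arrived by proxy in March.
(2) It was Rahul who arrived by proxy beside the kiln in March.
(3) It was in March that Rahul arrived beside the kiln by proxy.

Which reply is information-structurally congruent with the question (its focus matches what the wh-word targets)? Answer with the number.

1

The question word "where" targets the location.
Option (1) clefts "beside the kiln" — that matches what the question asks about.
Option (2) clefts "Rahul" — the subject (agent), not what was asked.
Option (3) clefts "in March" — the time, not what was asked.
So the congruent reply is (1).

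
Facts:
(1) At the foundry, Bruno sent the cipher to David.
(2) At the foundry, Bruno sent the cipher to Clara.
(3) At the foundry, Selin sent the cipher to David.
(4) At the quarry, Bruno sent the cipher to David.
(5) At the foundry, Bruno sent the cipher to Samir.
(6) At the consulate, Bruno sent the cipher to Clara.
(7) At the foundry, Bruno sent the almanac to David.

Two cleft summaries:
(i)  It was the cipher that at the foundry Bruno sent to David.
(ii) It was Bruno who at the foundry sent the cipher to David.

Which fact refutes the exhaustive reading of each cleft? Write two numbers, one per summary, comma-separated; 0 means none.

(i): focus "the cipher". Looking for agent = Bruno, recipient = David, setting = at the foundry with some other thing — fact (7) has the almanac there. Refuted.
(ii): focus "Bruno". Looking for thing = the cipher, recipient = David, setting = at the foundry with some other agent — fact (3) has Selin there. Refuted.

7, 3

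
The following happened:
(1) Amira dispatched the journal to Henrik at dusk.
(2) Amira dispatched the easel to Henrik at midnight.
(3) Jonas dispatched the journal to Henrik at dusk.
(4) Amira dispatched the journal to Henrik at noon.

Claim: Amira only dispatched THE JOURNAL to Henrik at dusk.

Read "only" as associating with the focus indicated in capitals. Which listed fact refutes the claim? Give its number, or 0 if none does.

0

The capitals mark "the journal" as focus. So "only" rules out other things, with the rest (agent = Amira, recipient = Henrik, setting = at dusk) as background.
No fact matches agent = Amira, recipient = Henrik, setting = at dusk with a different thing — every other fact differs on at least one backgrounded slot. So no fact refutes it.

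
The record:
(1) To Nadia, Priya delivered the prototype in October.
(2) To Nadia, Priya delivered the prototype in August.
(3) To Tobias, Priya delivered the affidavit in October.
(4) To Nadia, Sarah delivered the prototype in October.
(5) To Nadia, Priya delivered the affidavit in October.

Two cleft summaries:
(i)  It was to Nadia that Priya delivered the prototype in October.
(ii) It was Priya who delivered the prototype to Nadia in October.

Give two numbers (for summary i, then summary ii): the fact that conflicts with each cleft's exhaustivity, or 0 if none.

0, 4

(i): focus "Nadia". No fact shares agent = Priya, thing = the prototype, setting = in October with a different recipient. 0.
(ii): focus "Priya". Looking for thing = the prototype, recipient = Nadia, setting = in October with some other agent — fact (4) has Sarah there. Refuted.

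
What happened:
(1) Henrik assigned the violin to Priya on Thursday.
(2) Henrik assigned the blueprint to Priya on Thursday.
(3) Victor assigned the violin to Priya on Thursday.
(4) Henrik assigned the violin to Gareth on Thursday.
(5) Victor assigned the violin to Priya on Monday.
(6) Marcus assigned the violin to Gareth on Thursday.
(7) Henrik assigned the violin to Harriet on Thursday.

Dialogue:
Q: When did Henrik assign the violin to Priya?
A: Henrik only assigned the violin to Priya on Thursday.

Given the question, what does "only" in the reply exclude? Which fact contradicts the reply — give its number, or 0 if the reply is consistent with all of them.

0

Answering "When did ...?" puts focus on the setting — here, "on Thursday".
So "only" ranges over settings; the rest (same agent, thing, recipient (Henrik / the violin / Priya)) is presupposed.
No listed fact shares that background with another setting. Nothing contradicts the reply.
(Fact (2) would refute a reading with focus on the thing — but that is not what the question asks.)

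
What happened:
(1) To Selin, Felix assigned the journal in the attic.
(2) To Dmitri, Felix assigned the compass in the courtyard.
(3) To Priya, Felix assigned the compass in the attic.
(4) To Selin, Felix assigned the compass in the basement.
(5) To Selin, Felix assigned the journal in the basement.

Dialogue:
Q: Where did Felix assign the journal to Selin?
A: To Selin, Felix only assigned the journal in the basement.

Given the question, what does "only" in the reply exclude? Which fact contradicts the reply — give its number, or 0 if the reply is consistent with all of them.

1

The question "Where did ...?" targets the setting, so in the reply the focus falls on "in the basement".
So "only" ranges over settings; the rest (same agent, thing, recipient (Felix / the journal / Selin)) is presupposed.
Fact (1) shares the background with a different setting (in the attic) — counterexample.
(Fact (4) would refute a reading with focus on the thing — but that is not what the question asks.)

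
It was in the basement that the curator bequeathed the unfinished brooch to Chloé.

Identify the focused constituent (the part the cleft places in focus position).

in the basement

In an it-cleft "It was X that/who ...", the clefted constituent X is the focus; the that/who-clause expresses the presupposed open proposition.
Here the focus is "in the basement". The backgrounded (presupposed) material includes "the curator", "the unfinished brooch" and "to Chloé".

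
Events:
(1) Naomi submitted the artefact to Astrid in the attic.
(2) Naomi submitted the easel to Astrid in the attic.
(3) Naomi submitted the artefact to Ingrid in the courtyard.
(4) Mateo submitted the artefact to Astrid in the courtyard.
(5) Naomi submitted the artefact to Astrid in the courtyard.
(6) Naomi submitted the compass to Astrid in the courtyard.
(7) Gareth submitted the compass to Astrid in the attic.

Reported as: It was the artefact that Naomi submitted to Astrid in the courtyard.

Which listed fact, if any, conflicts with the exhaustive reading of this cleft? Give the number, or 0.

6

The cleft puts "the artefact" in focus and presupposes the open proposition with Naomi as agent and Astrid as recipient and in the courtyard as setting.
Exhaustivity: the artefact is the only thing satisfying that background.
Fact (6) shares the background but with thing = the compass; exhaustivity is violated.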